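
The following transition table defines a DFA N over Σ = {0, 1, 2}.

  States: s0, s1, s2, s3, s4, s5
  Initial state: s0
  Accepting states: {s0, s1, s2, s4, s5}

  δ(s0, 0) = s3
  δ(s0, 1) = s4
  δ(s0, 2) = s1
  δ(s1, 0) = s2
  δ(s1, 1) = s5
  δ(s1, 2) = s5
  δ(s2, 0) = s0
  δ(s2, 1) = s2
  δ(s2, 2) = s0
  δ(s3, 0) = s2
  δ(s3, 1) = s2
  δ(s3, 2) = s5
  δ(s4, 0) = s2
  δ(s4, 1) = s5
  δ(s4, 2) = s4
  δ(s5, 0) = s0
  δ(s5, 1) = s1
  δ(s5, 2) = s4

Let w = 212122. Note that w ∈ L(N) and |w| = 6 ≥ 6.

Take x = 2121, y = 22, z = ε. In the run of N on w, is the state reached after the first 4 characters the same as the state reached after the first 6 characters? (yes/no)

Run of N on the first 6 characters of w = 2 1 2 1 2 2:
  step 0: s0  (start)
  step 1: s1  (read 2: s0→s1)
  step 2: s5  (read 1: s1→s5)
  step 3: s4  (read 2: s5→s4)
  step 4: s5  (read 1: s4→s5)
  step 5: s4  (read 2: s5→s4)
  step 6: s4  (read 2: s4→s4)

After x (step 4): s5. After xy (step 6): s4.
They differ (s5 ≠ s4), so y is not a cycle from the state after x; this split is not the one the pumping-lemma construction produces, and pumping y need not keep the string in L(N).

no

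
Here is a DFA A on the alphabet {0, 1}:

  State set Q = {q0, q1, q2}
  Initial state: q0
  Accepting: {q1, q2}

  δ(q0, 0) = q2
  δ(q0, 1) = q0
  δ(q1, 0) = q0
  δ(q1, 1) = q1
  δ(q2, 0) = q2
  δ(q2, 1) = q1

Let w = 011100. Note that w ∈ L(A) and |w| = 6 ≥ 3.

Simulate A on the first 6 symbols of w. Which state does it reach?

Run of A on the first 6 characters of w = 0 1 1 1 0 0:
  step 0: q0  (start)
  step 1: q2  (read 0: q0→q2)
  step 2: q1  (read 1: q2→q1)
  step 3: q1  (read 1: q1→q1)
  step 4: q1  (read 1: q1→q1)
  step 5: q0  (read 0: q1→q0)
  step 6: q2  (read 0: q0→q2)

After reading 6 characters, A is in state q2.

q2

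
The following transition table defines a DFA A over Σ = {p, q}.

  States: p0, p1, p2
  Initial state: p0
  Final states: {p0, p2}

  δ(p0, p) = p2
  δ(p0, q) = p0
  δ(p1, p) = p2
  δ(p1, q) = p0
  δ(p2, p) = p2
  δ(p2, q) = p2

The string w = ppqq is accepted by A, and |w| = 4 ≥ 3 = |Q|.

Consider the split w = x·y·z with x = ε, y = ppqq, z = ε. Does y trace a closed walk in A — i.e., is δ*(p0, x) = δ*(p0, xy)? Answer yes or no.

Run of A on the first 4 characters of w = p p q q:
  step 0: p0  (start)
  step 1: p2  (read p: p0→p2)
  step 2: p2  (read p: p2→p2)
  step 3: p2  (read q: p2→p2)
  step 4: p2  (read q: p2→p2)

After x (step 0): p0. After xy (step 4): p2.
They differ (p0 ≠ p2), so y is not a cycle from the state after x; this split is not the one the pumping-lemma construction produces, and pumping y need not keep the string in L(A).

no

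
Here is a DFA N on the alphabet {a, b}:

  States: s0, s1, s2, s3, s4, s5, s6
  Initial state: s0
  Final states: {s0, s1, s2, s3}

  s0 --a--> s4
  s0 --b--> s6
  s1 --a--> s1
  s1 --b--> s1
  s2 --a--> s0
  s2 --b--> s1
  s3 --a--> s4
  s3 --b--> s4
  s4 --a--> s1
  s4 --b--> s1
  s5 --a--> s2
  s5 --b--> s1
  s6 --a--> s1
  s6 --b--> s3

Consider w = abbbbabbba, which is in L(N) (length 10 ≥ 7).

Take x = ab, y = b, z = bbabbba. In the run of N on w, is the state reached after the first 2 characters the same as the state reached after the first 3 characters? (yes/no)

yes

State sequence: s0 -a-> s4 -b-> s1 -b-> s1

After x (step 2): s1. After xy (step 3): s1.
They match, so y = b drives N around a cycle from s1 back to itself; pumping y any number of times keeps N in s1 before reading z, and xyⁱz ∈ L(N) for every i ≥ 0.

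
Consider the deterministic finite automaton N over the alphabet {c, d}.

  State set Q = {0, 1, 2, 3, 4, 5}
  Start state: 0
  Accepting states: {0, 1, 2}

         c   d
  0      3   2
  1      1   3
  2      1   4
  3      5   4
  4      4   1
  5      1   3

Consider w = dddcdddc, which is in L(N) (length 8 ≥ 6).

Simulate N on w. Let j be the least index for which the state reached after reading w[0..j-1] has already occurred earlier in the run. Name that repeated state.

1

State sequence: 0 -d-> 2 -d-> 4 -d-> 1 -c-> 1 -d-> 3 -d-> 4 -d-> 1 -c-> 1
First repeat at step 4: 1 was already visited.

The earliest repeat is at step j = 4: N is in 1, which it already visited at step i = 3.
Pumping length from the standard proof: p = 6 (the number of states). The repeated state found above gives |xy| = j ≤ 6 and |y| = j − i ≥ 1.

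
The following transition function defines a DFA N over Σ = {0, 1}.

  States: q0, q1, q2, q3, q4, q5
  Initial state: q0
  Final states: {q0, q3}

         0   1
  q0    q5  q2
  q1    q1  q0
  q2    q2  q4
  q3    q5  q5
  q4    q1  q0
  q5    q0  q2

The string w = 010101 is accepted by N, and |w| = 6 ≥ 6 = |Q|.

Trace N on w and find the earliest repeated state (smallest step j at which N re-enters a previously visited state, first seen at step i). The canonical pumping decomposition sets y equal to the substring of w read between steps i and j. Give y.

0

State sequence: q0 -0-> q5 -1-> q2 -0-> q2 -1-> q4 -0-> q1 -1-> q0
First repeat at step 3: q2 was already visited.

So i = 2, j = 3, giving x = w[0:2] = 01, y = w[2:3] = 0, z = w[3:6] = 101.
Check: |xy| = 3 ≤ 6 and |y| = 1 ≥ 1. Reading y takes N from q2 back to q2, so every xyⁱz is accepted.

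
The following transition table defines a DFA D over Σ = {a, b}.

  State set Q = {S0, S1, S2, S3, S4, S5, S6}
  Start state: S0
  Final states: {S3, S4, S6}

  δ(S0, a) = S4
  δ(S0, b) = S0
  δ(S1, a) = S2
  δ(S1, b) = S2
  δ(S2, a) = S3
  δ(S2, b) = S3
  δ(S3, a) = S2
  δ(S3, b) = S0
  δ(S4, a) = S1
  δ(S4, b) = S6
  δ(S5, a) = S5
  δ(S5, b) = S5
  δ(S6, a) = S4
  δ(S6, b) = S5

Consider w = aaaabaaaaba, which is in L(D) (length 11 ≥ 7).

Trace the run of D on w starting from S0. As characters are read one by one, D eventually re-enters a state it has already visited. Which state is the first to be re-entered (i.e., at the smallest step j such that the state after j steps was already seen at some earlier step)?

S0

Run of D on w = a a a a b a a a a b a:
  step 0: S0  (start)
  step 1: S4  (read a: S0→S4)
  step 2: S1  (read a: S4→S1)
  step 3: S2  (read a: S1→S2)
  step 4: S3  (read a: S2→S3)
  step 5: S0  (read b: S3→S0)   ← first repeat (S0 seen earlier)
  step 6: S4  (read a: S0→S4)
  step 7: S1  (read a: S4→S1)
  step 8: S2  (read a: S1→S2)
  step 9: S3  (read a: S2→S3)
  step 10: S0  (read b: S3→S0)
  step 11: S4  (read a: S0→S4)

The earliest repeat is at step j = 5: D is in S0, which it already visited at step i = 0.
With |Q| = 7, pigeonhole forces a state repeat no later than step 7; the substring read between the first and second visits to that state can be pumped.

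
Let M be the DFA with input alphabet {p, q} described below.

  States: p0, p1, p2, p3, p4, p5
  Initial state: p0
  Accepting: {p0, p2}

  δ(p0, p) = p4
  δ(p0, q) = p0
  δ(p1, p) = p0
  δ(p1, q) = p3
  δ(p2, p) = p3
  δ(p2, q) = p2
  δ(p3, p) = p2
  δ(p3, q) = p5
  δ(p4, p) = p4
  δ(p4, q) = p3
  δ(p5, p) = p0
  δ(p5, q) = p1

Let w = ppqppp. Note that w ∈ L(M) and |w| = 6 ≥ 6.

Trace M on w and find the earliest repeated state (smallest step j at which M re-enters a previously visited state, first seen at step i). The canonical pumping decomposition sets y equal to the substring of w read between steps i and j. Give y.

p

Run of M on w = p p q p p p:
  step 0: p0  (start)
  step 1: p4  (read p: p0→p4)
  step 2: p4  (read p: p4→p4)   ← first repeat (p4 seen earlier)
  step 3: p3  (read q: p4→p3)
  step 4: p2  (read p: p3→p2)
  step 5: p3  (read p: p2→p3)
  step 6: p2  (read p: p3→p2)

So i = 1, j = 2, giving x = w[0:1] = p, y = w[1:2] = p, z = w[2:6] = qppp.
Check: |xy| = 2 ≤ 6 and |y| = 1 ≥ 1. Reading y takes M from p4 back to p4, so every xyⁱz is accepted.
The DFA has 6 states, so the proof of the pumping lemma guarantees a repeated state among the first 6+1 visited; the segment between the two visits is the pumpable y.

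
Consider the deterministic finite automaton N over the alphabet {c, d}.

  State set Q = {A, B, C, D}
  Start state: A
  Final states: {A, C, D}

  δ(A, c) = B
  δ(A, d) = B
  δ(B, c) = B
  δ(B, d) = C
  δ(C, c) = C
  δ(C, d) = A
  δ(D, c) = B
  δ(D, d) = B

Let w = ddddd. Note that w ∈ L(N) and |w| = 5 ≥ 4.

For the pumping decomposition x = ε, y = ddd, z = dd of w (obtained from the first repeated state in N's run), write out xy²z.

xy^2z = ε·ddd·ddd·dd = dddddddd.
Reading y = ddd takes N from A back to A, so after x·y·y the machine is still in A, and z then leads to the accepting state C. Hence dddddddd ∈ L(N).

dddddddd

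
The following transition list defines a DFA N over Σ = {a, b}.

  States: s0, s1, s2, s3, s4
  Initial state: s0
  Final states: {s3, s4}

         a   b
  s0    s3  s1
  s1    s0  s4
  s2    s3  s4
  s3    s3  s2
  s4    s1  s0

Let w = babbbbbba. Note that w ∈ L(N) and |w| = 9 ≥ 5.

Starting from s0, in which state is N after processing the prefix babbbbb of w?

State sequence: s0 -b-> s1 -a-> s0 -b-> s1 -b-> s4 -b-> s0 -b-> s1 -b-> s4

After reading 7 characters, N is in state s4.
(This kind of state-tracing is the core of the pumping-lemma construction: with 5 states, pigeonhole forces a repeat within the first 5 steps.)

s4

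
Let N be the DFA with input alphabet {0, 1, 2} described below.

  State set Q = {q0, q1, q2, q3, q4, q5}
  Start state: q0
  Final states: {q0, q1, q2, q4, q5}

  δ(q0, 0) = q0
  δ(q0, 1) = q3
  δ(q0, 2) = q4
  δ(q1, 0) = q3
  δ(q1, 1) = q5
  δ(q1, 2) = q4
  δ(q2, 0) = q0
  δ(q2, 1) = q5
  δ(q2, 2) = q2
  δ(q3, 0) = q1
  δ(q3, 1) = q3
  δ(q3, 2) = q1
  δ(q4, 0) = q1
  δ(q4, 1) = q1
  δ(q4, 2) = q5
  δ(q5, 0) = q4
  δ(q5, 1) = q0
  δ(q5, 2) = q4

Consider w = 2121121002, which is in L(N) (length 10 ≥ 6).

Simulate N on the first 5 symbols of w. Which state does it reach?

State sequence: q0 -2-> q4 -1-> q1 -2-> q4 -1-> q1 -1-> q5

After reading 5 characters, N is in state q5.
(This kind of state-tracing is the core of the pumping-lemma construction: with 6 states, pigeonhole forces a repeat within the first 6 steps.)

q5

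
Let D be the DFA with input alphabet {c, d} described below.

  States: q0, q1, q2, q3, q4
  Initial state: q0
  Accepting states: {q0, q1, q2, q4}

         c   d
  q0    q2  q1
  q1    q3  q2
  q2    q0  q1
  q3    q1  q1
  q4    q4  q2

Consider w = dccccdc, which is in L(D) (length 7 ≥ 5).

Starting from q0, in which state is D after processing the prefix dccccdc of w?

State sequence: q0 -d-> q1 -c-> q3 -c-> q1 -c-> q3 -c-> q1 -d-> q2 -c-> q0

After reading 7 characters, D is in state q0.

q0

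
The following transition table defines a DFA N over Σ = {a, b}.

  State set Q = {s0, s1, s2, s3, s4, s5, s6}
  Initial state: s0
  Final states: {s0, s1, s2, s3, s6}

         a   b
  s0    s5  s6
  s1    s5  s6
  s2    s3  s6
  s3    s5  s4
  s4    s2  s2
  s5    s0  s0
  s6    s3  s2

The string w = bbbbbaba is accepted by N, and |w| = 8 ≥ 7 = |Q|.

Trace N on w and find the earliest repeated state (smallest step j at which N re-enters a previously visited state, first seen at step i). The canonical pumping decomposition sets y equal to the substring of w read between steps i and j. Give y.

State sequence: s0 -b-> s6 -b-> s2 -b-> s6 -b-> s2 -b-> s6 -a-> s3 -b-> s4 -a-> s2
First repeat at step 3: s6 was already visited.

So i = 1, j = 3, giving x = w[0:1] = b, y = w[1:3] = bb, z = w[3:8] = bbaba.
Check: |xy| = 3 ≤ 7 and |y| = 2 ≥ 1. Reading y takes N from s6 back to s6, so every xyⁱz is accepted.
The DFA has 7 states, so the proof of the pumping lemma guarantees a repeated state among the first 7+1 visited; the segment between the two visits is the pumpable y.

bb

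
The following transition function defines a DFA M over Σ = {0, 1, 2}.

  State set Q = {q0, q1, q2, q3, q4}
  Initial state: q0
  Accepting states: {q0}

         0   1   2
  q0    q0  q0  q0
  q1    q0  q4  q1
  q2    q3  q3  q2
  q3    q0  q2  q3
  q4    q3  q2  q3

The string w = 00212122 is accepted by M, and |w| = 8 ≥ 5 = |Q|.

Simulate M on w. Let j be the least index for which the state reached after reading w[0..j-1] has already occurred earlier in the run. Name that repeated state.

q0

State sequence: q0 -0-> q0 -0-> q0 -2-> q0 -1-> q0 -2-> q0 -1-> q0 -2-> q0 -2-> q0
First repeat at step 1: q0 was already visited.

The earliest repeat is at step j = 1: M is in q0, which it already visited at step i = 0.
With |Q| = 5, pigeonhole forces a state repeat no later than step 5; the substring read between the first and second visits to that state can be pumped.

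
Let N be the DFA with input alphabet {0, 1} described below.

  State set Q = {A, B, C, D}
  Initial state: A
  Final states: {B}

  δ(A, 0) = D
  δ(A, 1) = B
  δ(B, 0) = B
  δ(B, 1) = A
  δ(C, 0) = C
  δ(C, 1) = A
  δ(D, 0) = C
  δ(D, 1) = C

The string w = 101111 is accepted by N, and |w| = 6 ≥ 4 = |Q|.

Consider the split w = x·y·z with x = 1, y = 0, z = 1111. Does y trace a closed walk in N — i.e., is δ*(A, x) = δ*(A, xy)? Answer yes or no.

Run of N on the first 2 characters of w = 1 0:
  step 0: A  (start)
  step 1: B  (read 1: A→B)
  step 2: B  (read 0: B→B)

After x (step 1): B. After xy (step 2): B.
They match, so y = 0 drives N around a cycle from B back to itself; pumping y any number of times keeps N in B before reading z, and xyⁱz ∈ L(N) for every i ≥ 0.

yes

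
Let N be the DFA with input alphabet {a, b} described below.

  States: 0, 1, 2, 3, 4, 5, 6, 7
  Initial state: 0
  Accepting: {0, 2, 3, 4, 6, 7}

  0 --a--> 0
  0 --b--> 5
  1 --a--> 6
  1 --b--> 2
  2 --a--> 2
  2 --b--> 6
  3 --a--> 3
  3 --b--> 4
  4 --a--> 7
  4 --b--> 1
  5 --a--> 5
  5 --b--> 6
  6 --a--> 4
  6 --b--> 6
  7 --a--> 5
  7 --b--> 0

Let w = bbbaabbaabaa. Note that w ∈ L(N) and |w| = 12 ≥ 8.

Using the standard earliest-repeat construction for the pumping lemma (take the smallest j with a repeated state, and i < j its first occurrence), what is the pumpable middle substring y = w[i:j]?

Run of N on w = b b b a a b b a a b a a:
  step 0: 0  (start)
  step 1: 5  (read b: 0→5)
  step 2: 6  (read b: 5→6)
  step 3: 6  (read b: 6→6)   ← first repeat (6 seen earlier)
  step 4: 4  (read a: 6→4)
  step 5: 7  (read a: 4→7)
  step 6: 0  (read b: 7→0)
  step 7: 5  (read b: 0→5)
  step 8: 5  (read a: 5→5)
  step 9: 5  (read a: 5→5)
  step 10: 6  (read b: 5→6)
  step 11: 4  (read a: 6→4)
  step 12: 7  (read a: 4→7)

So i = 2, j = 3, giving x = w[0:2] = bb, y = w[2:3] = b, z = w[3:12] = aabbaabaa.
Check: |xy| = 3 ≤ 8 and |y| = 1 ≥ 1. Reading y takes N from 6 back to 6, so every xyⁱz is accepted.

b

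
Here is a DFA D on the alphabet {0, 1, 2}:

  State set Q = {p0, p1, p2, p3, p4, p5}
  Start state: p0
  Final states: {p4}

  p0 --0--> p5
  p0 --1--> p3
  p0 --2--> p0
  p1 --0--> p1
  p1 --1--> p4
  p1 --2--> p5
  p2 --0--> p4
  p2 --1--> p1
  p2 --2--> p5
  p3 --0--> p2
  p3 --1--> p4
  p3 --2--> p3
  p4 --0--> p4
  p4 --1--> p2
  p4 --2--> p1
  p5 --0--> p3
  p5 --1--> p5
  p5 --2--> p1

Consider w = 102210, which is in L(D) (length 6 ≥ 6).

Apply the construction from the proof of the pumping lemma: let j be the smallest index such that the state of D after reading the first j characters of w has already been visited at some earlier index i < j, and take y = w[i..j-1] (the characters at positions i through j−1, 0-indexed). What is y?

0

Run of D on w = 1 0 2 2 1 0:
  step 0: p0  (start)
  step 1: p3  (read 1: p0→p3)
  step 2: p2  (read 0: p3→p2)
  step 3: p5  (read 2: p2→p5)
  step 4: p1  (read 2: p5→p1)
  step 5: p4  (read 1: p1→p4)
  step 6: p4  (read 0: p4→p4)   ← first repeat (p4 seen earlier)

So i = 5, j = 6, giving x = w[0:5] = 10221, y = w[5:6] = 0, z = w[6:6] = ε.
Check: |xy| = 6 ≤ 6 and |y| = 1 ≥ 1. Reading y takes D from p4 back to p4, so every xyⁱz is accepted.
Pumping length from the standard proof: p = 6 (the number of states). The repeated state found above gives |xy| = j ≤ 6 and |y| = j − i ≥ 1.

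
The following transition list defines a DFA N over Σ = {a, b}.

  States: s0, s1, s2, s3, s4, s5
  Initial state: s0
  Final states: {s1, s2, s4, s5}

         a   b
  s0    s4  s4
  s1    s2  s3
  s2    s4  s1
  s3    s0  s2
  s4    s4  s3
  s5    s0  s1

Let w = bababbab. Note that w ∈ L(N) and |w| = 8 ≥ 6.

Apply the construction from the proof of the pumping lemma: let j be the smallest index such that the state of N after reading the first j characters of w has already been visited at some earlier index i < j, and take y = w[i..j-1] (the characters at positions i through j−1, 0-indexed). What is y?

Run of N on w = b a b a b b a b:
  step 0: s0  (start)
  step 1: s4  (read b: s0→s4)
  step 2: s4  (read a: s4→s4)   ← first repeat (s4 seen earlier)
  step 3: s3  (read b: s4→s3)
  step 4: s0  (read a: s3→s0)
  step 5: s4  (read b: s0→s4)
  step 6: s3  (read b: s4→s3)
  step 7: s0  (read a: s3→s0)
  step 8: s4  (read b: s0→s4)

So i = 1, j = 2, giving x = w[0:1] = b, y = w[1:2] = a, z = w[2:8] = babbab.
Check: |xy| = 2 ≤ 6 and |y| = 1 ≥ 1. Reading y takes N from s4 back to s4, so every xyⁱz is accepted.

a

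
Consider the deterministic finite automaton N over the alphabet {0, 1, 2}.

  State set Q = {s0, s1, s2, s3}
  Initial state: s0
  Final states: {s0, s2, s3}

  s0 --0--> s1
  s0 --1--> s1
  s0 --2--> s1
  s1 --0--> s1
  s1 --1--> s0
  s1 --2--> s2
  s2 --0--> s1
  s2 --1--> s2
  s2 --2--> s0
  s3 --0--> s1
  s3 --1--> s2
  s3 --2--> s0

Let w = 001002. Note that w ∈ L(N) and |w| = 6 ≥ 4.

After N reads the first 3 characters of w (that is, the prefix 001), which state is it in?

s0

State sequence: s0 -0-> s1 -0-> s1 -1-> s0

After reading 3 characters, N is in state s0.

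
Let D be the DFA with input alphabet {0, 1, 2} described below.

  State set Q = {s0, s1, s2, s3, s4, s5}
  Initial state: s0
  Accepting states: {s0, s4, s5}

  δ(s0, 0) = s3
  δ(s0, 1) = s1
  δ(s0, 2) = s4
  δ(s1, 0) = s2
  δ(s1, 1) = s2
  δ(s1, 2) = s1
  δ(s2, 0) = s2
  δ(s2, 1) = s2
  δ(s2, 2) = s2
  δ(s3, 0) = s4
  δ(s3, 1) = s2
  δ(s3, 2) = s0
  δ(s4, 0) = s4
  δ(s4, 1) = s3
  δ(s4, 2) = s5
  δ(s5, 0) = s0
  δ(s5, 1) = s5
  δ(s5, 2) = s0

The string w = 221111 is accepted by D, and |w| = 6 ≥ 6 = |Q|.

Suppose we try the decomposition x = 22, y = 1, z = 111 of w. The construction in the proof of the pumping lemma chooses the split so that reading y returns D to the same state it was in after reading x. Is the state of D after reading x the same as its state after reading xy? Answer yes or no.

yes

Run of D on the first 3 characters of w = 2 2 1:
  step 0: s0  (start)
  step 1: s4  (read 2: s0→s4)
  step 2: s5  (read 2: s4→s5)
  step 3: s5  (read 1: s5→s5)

After x (step 2): s5. After xy (step 3): s5.
They match, so y = 1 drives D around a cycle from s5 back to itself; pumping y any number of times keeps D in s5 before reading z, and xyⁱz ∈ L(D) for every i ≥ 0.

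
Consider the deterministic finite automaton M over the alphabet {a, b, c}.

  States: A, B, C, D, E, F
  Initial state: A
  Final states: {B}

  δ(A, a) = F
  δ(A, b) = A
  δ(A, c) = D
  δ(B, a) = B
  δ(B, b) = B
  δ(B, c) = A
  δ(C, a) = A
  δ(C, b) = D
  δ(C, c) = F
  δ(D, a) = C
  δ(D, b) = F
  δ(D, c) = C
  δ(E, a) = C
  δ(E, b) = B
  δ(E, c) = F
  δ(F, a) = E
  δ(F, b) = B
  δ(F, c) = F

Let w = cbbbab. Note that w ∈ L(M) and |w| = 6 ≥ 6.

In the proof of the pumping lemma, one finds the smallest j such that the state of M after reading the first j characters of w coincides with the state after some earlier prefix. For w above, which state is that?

B

Run of M on w = c b b b a b:
  step 0: A  (start)
  step 1: D  (read c: A→D)
  step 2: F  (read b: D→F)
  step 3: B  (read b: F→B)
  step 4: B  (read b: B→B)   ← first repeat (B seen earlier)
  step 5: B  (read a: B→B)
  step 6: B  (read b: B→B)

The earliest repeat is at step j = 4: M is in B, which it already visited at step i = 3.
Pumping length from the standard proof: p = 6 (the number of states). The repeated state found above gives |xy| = j ≤ 6 and |y| = j − i ≥ 1.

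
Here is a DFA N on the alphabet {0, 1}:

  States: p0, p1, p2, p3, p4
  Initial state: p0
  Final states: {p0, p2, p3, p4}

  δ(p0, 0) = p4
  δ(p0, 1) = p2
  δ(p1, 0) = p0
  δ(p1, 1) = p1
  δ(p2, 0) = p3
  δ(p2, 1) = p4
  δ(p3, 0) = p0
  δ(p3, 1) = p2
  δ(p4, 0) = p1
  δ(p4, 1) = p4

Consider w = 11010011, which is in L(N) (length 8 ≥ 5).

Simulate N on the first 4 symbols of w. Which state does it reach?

p1

Run of N on the first 4 characters of w = 1 1 0 1:
  step 0: p0  (start)
  step 1: p2  (read 1: p0→p2)
  step 2: p4  (read 1: p2→p4)
  step 3: p1  (read 0: p4→p1)
  step 4: p1  (read 1: p1→p1)

After reading 4 characters, N is in state p1.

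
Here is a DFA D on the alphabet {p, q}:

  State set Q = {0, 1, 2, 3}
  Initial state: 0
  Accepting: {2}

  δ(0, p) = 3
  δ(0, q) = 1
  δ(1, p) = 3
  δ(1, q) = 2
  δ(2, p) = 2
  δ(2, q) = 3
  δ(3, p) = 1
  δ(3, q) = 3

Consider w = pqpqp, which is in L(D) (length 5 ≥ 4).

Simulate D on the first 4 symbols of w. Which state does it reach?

State sequence: 0 -p-> 3 -q-> 3 -p-> 1 -q-> 2

After reading 4 characters, D is in state 2.
(This kind of state-tracing is the core of the pumping-lemma construction: with 4 states, pigeonhole forces a repeat within the first 4 steps.)

2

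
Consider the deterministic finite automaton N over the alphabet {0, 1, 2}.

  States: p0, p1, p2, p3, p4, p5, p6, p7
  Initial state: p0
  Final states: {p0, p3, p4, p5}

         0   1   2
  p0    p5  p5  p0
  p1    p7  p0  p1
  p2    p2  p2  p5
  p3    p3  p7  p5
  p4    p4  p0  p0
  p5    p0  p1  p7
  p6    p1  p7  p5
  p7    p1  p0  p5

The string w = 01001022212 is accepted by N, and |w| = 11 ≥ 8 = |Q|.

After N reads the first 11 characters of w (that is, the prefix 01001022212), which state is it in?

p0

Run of N on the first 11 characters of w = 0 1 0 0 1 0 2 2 2 1 2:
  step 0: p0  (start)
  step 1: p5  (read 0: p0→p5)
  step 2: p1  (read 1: p5→p1)
  step 3: p7  (read 0: p1→p7)
  step 4: p1  (read 0: p7→p1)
  step 5: p0  (read 1: p1→p0)
  step 6: p5  (read 0: p0→p5)
  step 7: p7  (read 2: p5→p7)
  step 8: p5  (read 2: p7→p5)
  step 9: p7  (read 2: p5→p7)
  step 10: p0  (read 1: p7→p0)
  step 11: p0  (read 2: p0→p0)

After reading 11 characters, N is in state p0.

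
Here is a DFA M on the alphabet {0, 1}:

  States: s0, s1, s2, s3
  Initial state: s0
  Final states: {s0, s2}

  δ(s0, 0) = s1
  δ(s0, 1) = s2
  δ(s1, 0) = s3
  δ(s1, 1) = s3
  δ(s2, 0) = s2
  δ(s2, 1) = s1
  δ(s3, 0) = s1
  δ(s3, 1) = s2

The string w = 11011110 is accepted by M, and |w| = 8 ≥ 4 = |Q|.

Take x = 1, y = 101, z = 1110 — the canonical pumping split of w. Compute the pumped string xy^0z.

xy⁰z = xz = 1·1110 = 11110.
Reading y = 101 takes M from s2 back to s2, so after x the machine is still in s2, and z then leads to the accepting state s2. Hence 11110 ∈ L(M).

11110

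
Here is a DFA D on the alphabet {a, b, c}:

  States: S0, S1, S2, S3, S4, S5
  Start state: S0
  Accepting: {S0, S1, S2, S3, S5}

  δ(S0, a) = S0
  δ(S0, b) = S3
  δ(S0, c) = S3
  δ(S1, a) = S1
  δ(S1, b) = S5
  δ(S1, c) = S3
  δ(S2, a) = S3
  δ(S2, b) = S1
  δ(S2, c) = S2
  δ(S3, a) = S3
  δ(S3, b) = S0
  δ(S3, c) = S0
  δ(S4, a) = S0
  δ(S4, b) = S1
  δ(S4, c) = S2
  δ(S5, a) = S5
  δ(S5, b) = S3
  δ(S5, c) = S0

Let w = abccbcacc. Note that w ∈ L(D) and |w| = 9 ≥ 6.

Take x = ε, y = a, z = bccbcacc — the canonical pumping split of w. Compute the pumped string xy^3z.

xy^3z = ε·a·a·a·bccbcacc = aaabccbcacc.
Reading y = a takes D from S0 back to S0, so after x·y·y·y the machine is still in S0, and z then leads to the accepting state S3. Hence aaabccbcacc ∈ L(D).

aaabccbcacc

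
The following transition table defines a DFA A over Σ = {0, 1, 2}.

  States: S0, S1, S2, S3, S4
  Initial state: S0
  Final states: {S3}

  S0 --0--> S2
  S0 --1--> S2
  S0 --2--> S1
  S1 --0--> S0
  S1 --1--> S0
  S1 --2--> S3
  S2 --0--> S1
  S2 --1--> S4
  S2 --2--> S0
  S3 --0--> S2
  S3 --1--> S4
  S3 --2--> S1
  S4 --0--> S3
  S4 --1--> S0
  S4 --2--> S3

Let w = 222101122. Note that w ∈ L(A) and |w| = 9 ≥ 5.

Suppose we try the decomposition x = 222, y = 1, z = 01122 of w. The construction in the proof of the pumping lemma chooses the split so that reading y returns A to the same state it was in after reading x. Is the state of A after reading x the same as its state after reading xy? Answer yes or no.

no

Run of A on the first 4 characters of w = 2 2 2 1:
  step 0: S0  (start)
  step 1: S1  (read 2: S0→S1)
  step 2: S3  (read 2: S1→S3)
  step 3: S1  (read 2: S3→S1)
  step 4: S0  (read 1: S1→S0)

After x (step 3): S1. After xy (step 4): S0.
They differ (S1 ≠ S0), so y is not a cycle from the state after x; this split is not the one the pumping-lemma construction produces, and pumping y need not keep the string in L(A).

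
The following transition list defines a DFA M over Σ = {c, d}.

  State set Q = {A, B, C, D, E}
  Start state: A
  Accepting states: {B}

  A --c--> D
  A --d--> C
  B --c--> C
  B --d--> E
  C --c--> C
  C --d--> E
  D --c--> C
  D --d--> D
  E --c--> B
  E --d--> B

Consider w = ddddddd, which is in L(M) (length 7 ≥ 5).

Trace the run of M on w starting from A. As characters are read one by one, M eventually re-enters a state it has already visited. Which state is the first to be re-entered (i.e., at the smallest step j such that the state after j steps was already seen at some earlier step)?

State sequence: A -d-> C -d-> E -d-> B -d-> E -d-> B -d-> E -d-> B
First repeat at step 4: E was already visited.

The earliest repeat is at step j = 4: M is in E, which it already visited at step i = 2.

E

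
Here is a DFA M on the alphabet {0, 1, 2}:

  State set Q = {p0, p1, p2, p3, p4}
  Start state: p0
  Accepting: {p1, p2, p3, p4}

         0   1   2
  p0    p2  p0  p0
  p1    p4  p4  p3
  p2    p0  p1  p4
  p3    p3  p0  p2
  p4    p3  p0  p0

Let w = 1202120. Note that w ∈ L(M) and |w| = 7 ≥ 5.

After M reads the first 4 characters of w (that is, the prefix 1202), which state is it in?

p4

State sequence: p0 -1-> p0 -2-> p0 -0-> p2 -2-> p4

After reading 4 characters, M is in state p4.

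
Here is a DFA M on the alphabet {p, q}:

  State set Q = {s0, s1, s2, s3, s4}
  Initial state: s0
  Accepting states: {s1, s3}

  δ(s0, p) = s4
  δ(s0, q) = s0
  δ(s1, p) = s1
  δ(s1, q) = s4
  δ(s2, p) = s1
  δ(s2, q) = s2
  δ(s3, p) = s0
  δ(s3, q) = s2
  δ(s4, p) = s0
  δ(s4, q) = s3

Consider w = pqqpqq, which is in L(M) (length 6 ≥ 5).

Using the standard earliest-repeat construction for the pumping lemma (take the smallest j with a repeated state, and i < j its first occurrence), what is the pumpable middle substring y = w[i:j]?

qqpq

Run of M on w = p q q p q q:
  step 0: s0  (start)
  step 1: s4  (read p: s0→s4)
  step 2: s3  (read q: s4→s3)
  step 3: s2  (read q: s3→s2)
  step 4: s1  (read p: s2→s1)
  step 5: s4  (read q: s1→s4)   ← first repeat (s4 seen earlier)
  step 6: s3  (read q: s4→s3)

So i = 1, j = 5, giving x = w[0:1] = p, y = w[1:5] = qqpq, z = w[5:6] = q.
Check: |xy| = 5 ≤ 5 and |y| = 4 ≥ 1. Reading y takes M from s4 back to s4, so every xyⁱz is accepted.
Since M has 5 states, any run of length ≥ 5 visits 5+1 states, so by pigeonhole some state repeats within the first 5 steps — that repeat gives the pumpable loop.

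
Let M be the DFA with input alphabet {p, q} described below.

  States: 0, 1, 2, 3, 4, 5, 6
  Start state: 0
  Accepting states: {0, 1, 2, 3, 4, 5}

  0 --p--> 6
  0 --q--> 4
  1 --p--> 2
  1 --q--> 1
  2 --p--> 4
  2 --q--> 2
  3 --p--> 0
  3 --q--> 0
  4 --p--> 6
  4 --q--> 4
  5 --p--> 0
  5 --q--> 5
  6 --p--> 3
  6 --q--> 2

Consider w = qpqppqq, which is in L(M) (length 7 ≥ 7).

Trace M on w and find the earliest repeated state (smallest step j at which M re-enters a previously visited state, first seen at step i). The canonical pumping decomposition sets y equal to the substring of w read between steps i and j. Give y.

Run of M on w = q p q p p q q:
  step 0: 0  (start)
  step 1: 4  (read q: 0→4)
  step 2: 6  (read p: 4→6)
  step 3: 2  (read q: 6→2)
  step 4: 4  (read p: 2→4)   ← first repeat (4 seen earlier)
  step 5: 6  (read p: 4→6)
  step 6: 2  (read q: 6→2)
  step 7: 2  (read q: 2→2)

So i = 1, j = 4, giving x = w[0:1] = q, y = w[1:4] = pqp, z = w[4:7] = pqq.
Check: |xy| = 4 ≤ 7 and |y| = 3 ≥ 1. Reading y takes M from 4 back to 4, so every xyⁱz is accepted.
The DFA has 7 states, so the proof of the pumping lemma guarantees a repeated state among the first 7+1 visited; the segment between the two visits is the pumpable y.

pqp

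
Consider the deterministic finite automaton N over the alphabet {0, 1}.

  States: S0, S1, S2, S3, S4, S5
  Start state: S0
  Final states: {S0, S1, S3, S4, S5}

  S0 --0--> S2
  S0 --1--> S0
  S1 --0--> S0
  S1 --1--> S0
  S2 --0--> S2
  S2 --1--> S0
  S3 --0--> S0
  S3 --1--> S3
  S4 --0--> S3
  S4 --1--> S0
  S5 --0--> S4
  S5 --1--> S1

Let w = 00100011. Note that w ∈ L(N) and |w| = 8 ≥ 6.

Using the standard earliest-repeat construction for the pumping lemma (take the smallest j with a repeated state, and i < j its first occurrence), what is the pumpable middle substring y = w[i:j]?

0

Run of N on w = 0 0 1 0 0 0 1 1:
  step 0: S0  (start)
  step 1: S2  (read 0: S0→S2)
  step 2: S2  (read 0: S2→S2)   ← first repeat (S2 seen earlier)
  step 3: S0  (read 1: S2→S0)
  step 4: S2  (read 0: S0→S2)
  step 5: S2  (read 0: S2→S2)
  step 6: S2  (read 0: S2→S2)
  step 7: S0  (read 1: S2→S0)
  step 8: S0  (read 1: S0→S0)

So i = 1, j = 2, giving x = w[0:1] = 0, y = w[1:2] = 0, z = w[2:8] = 100011.
Check: |xy| = 2 ≤ 6 and |y| = 1 ≥ 1. Reading y takes N from S2 back to S2, so every xyⁱz is accepted.
The DFA has 6 states, so the proof of the pumping lemma guarantees a repeated state among the first 6+1 visited; the segment between the two visits is the pumpable y.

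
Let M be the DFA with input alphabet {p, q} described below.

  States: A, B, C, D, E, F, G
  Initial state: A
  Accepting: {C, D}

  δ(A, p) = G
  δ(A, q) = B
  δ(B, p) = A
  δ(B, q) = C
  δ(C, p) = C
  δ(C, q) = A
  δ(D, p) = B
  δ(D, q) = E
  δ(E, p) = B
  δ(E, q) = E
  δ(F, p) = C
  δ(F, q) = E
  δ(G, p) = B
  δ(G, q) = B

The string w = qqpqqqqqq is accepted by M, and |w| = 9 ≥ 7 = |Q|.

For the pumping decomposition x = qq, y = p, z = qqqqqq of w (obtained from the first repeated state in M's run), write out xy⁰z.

xy⁰z = xz = qq·qqqqqq = qqqqqqqq.
Reading y = p takes M from C back to C, so after x the machine is still in C, and z then leads to the accepting state C. Hence qqqqqqqq ∈ L(M).

qqqqqqqq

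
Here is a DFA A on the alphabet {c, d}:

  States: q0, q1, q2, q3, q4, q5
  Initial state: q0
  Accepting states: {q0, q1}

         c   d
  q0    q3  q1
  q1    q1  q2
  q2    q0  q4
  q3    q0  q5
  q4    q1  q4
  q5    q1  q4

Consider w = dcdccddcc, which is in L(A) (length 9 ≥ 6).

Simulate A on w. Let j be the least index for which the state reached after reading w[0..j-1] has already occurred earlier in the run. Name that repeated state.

q1

Run of A on w = d c d c c d d c c:
  step 0: q0  (start)
  step 1: q1  (read d: q0→q1)
  step 2: q1  (read c: q1→q1)   ← first repeat (q1 seen earlier)
  step 3: q2  (read d: q1→q2)
  step 4: q0  (read c: q2→q0)
  step 5: q3  (read c: q0→q3)
  step 6: q5  (read d: q3→q5)
  step 7: q4  (read d: q5→q4)
  step 8: q1  (read c: q4→q1)
  step 9: q1  (read c: q1→q1)

The earliest repeat is at step j = 2: A is in q1, which it already visited at step i = 1.
Pumping length from the standard proof: p = 6 (the number of states). The repeated state found above gives |xy| = j ≤ 6 and |y| = j − i ≥ 1.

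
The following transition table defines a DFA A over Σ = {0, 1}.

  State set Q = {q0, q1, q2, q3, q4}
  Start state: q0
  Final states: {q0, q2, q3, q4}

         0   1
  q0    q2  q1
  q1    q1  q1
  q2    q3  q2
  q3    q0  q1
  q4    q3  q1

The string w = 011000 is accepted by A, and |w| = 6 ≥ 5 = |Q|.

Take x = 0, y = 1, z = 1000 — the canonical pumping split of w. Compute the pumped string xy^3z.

01111000

xy^3z = 0·1·1·1·1000 = 01111000.
Reading y = 1 takes A from q2 back to q2, so after x·y·y·y the machine is still in q2, and z then leads to the accepting state q2. Hence 01111000 ∈ L(A).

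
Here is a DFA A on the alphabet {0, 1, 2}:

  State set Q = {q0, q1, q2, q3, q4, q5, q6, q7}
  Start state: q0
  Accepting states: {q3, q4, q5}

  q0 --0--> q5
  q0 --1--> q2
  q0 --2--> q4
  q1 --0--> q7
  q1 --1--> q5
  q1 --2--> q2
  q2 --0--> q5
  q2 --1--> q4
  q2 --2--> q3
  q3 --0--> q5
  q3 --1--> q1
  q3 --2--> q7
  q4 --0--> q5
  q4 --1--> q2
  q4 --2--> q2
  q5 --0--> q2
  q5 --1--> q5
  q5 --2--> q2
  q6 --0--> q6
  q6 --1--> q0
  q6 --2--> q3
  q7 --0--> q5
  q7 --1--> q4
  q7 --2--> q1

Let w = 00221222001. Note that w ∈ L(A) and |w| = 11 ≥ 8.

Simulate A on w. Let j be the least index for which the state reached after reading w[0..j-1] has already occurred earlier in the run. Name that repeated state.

Run of A on w = 0 0 2 2 1 2 2 2 0 0 1:
  step 0: q0  (start)
  step 1: q5  (read 0: q0→q5)
  step 2: q2  (read 0: q5→q2)
  step 3: q3  (read 2: q2→q3)
  step 4: q7  (read 2: q3→q7)
  step 5: q4  (read 1: q7→q4)
  step 6: q2  (read 2: q4→q2)   ← first repeat (q2 seen earlier)
  step 7: q3  (read 2: q2→q3)
  step 8: q7  (read 2: q3→q7)
  step 9: q5  (read 0: q7→q5)
  step 10: q2  (read 0: q5→q2)
  step 11: q4  (read 1: q2→q4)

The earliest repeat is at step j = 6: A is in q2, which it already visited at step i = 2.
Since A has 8 states, any run of length ≥ 8 visits 8+1 states, so by pigeonhole some state repeats within the first 8 steps — that repeat gives the pumpable loop.

q2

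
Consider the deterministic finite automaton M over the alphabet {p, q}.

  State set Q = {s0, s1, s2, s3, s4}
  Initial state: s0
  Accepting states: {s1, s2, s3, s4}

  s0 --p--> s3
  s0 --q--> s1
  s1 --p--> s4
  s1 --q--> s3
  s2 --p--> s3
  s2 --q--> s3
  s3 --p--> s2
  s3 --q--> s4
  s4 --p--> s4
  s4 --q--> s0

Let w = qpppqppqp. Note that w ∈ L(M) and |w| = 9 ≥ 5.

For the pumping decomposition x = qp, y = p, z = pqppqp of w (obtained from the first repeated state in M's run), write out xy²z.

qppppqppqp

xy^2z = qp·p·p·pqppqp = qppppqppqp.
Reading y = p takes M from s4 back to s4, so after x·y·y the machine is still in s4, and z then leads to the accepting state s2. Hence qppppqppqp ∈ L(M).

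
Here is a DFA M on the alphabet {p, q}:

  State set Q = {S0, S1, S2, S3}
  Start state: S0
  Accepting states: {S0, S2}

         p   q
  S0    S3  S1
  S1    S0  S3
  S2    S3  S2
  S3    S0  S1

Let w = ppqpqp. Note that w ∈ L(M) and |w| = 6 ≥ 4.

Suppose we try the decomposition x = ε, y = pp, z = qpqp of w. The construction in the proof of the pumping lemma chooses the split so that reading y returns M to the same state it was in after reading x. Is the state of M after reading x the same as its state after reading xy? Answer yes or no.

yes

Run of M on the first 2 characters of w = p p:
  step 0: S0  (start)
  step 1: S3  (read p: S0→S3)
  step 2: S0  (read p: S3→S0)

After x (step 0): S0. After xy (step 2): S0.
They match, so y = pp drives M around a cycle from S0 back to itself; pumping y any number of times keeps M in S0 before reading z, and xyⁱz ∈ L(M) for every i ≥ 0.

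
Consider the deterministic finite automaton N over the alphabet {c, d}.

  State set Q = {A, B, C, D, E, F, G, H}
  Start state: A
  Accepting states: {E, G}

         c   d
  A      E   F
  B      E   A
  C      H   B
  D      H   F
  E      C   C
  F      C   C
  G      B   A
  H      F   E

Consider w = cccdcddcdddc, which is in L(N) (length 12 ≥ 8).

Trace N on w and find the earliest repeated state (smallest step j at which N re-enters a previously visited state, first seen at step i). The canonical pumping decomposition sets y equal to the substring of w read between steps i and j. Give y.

Run of N on w = c c c d c d d c d d d c:
  step 0: A  (start)
  step 1: E  (read c: A→E)
  step 2: C  (read c: E→C)
  step 3: H  (read c: C→H)
  step 4: E  (read d: H→E)   ← first repeat (E seen earlier)
  step 5: C  (read c: E→C)
  step 6: B  (read d: C→B)
  step 7: A  (read d: B→A)
  step 8: E  (read c: A→E)
  step 9: C  (read d: E→C)
  step 10: B  (read d: C→B)
  step 11: A  (read d: B→A)
  step 12: E  (read c: A→E)

So i = 1, j = 4, giving x = w[0:1] = c, y = w[1:4] = ccd, z = w[4:12] = cddcdddc.
Check: |xy| = 4 ≤ 8 and |y| = 3 ≥ 1. Reading y takes N from E back to E, so every xyⁱz is accepted.
Pumping length from the standard proof: p = 8 (the number of states). The repeated state found above gives |xy| = j ≤ 8 and |y| = j − i ≥ 1.

ccd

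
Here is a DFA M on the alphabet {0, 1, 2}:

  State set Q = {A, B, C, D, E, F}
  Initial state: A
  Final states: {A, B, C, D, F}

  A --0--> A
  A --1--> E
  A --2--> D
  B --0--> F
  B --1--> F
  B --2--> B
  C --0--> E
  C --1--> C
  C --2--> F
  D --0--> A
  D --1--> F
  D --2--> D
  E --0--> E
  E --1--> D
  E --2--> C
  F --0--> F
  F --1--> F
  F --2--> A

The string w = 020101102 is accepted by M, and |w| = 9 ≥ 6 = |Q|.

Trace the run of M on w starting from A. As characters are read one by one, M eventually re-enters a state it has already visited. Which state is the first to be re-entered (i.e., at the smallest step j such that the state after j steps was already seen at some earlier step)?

A

Run of M on w = 0 2 0 1 0 1 1 0 2:
  step 0: A  (start)
  step 1: A  (read 0: A→A)   ← first repeat (A seen earlier)
  step 2: D  (read 2: A→D)
  step 3: A  (read 0: D→A)
  step 4: E  (read 1: A→E)
  step 5: E  (read 0: E→E)
  step 6: D  (read 1: E→D)
  step 7: F  (read 1: D→F)
  step 8: F  (read 0: F→F)
  step 9: A  (read 2: F→A)

The earliest repeat is at step j = 1: M is in A, which it already visited at step i = 0.
With |Q| = 6, pigeonhole forces a state repeat no later than step 6; the substring read between the first and second visits to that state can be pumped.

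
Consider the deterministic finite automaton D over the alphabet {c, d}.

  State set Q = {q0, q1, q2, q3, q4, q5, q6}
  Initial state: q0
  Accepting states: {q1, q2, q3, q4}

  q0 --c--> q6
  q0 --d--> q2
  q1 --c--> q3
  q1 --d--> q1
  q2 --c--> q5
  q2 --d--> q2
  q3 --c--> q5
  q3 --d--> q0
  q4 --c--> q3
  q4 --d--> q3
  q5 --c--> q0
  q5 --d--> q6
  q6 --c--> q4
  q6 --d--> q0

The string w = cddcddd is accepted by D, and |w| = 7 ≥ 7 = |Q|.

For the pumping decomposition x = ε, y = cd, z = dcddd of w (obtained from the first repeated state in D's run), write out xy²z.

xy^2z = ε·cd·cd·dcddd = cdcddcddd.
Reading y = cd takes D from q0 back to q0, so after x·y·y the machine is still in q0, and z then leads to the accepting state q2. Hence cdcddcddd ∈ L(D).

cdcddcddd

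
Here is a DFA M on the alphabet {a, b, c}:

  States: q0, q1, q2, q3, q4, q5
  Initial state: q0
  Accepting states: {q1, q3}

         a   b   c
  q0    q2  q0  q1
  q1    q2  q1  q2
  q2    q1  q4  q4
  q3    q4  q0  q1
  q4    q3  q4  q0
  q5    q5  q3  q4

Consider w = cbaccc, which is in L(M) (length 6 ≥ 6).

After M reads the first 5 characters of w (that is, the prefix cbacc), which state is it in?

q0

State sequence: q0 -c-> q1 -b-> q1 -a-> q2 -c-> q4 -c-> q0

After reading 5 characters, M is in state q0.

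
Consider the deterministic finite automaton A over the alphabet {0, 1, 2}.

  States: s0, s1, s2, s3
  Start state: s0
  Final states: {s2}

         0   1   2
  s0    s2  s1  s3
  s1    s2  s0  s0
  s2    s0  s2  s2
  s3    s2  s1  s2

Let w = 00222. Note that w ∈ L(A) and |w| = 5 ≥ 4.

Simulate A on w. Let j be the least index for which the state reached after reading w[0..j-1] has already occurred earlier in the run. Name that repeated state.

s0

State sequence: s0 -0-> s2 -0-> s0 -2-> s3 -2-> s2 -2-> s2
First repeat at step 2: s0 was already visited.

The earliest repeat is at step j = 2: A is in s0, which it already visited at step i = 0.
The DFA has 4 states, so the proof of the pumping lemma guarantees a repeated state among the first 4+1 visited; the segment between the two visits is the pumpable y.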